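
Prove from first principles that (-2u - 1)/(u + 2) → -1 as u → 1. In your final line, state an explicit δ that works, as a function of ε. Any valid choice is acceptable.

δ = min(3/2, (3/2)ε)

Let ε > 0 be given. We want δ > 0 with 0 < |u − 1| < δ ⇒ |(-2u - 1)/(u + 2) + 1| < ε.
Combining over a common denominator, (-2u - 1)/(u + 2) + 1 = [(-2u - 1)·3 − (-3)·(u + 2)] / [3·(u + 2)] = -3(u − 1) / (3(u + 2)).
So |(-2u - 1)/(u + 2) + 1| = 3|u − 1| / (3·|u + 2|).
Require δ ≤ 3/2, so |u + 2| ≥ |3| − |u − 1| > 3 − 3/2 = 3/2.
Hence |(-2u - 1)/(u + 2) + 1| < 3|u − 1|/(3·(3/2)) = (2/3)|u − 1|, which is < ε once |u − 1| < (3/2)ε.
Take δ = min(3/2, (3/2)ε). Then 0 < |u − 1| < δ forces both bounds, so |(-2u - 1)/(u + 2) + 1| < ε.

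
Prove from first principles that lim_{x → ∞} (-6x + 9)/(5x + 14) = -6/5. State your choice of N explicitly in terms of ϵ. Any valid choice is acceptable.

Let ϵ > 0. We seek N > 0 such that x > N implies |(-6x + 9)/(5x + 14) + 6/5| < ϵ.
(-6x + 9)/(5x + 14) + 6/5 = (5(-6x + 9) − (-6)(5x + 14)) / (5(5x + 14)) = 129/(5(5x + 14)).
For x > 0 we have 5x + 14 > 5x, so |(-6x + 9)/(5x + 14) + 6/5| = 129/(5(5x + 14)) < 129/(5·5x) = (129/25)/x.
Thus |(-6x + 9)/(5x + 14) + 6/5| < ϵ whenever x > (129/25)/ϵ.
Take N = (129/25)/ϵ. If x > N then |(-6x + 9)/(5x + 14) + 6/5| < (129/25)/x < ϵ.

N = (129/25)/ϵ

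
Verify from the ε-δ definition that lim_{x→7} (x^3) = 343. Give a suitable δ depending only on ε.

Let ε > 0. We seek δ > 0 with 0 < |x − 7| < δ ⇒ |x^3 − 343| < ε.
Factor: x^3 − 343 = (x − 7)(x^2 + 7x + 49), so |x^3 − 343| = |x − 7|·|x^2 + 7x + 49|.
Restrict δ ≤ 1. Then |x − 7| < 1 gives |x| < 8, so by the triangle inequality |x^2 + 7x + 49| ≤ 8^2 + 7·8 + 49 = 169.
Hence |x^3 − 343| ≤ 169|x − 7|, which is < ε once |x − 7| < ε/169.
Take δ = min(1, ε/169). If 0 < |x − 7| < δ then both bounds hold and |x^3 − 343| ≤ 169|x − 7| < 169·(ε/169) = ε.

δ = min(1, ε/169)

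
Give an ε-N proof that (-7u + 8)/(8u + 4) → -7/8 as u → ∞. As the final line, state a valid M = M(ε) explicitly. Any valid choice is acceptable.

Suppose ε > 0. We seek M > 0 such that u > M implies |(-7u + 8)/(8u + 4) + 7/8| < ε.
(-7u + 8)/(8u + 4) + 7/8 = (8(-7u + 8) − (-7)(8u + 4)) / (8(8u + 4)) = 92/(8(8u + 4)).
For u > 0 we have 8u + 4 > 8u, so |(-7u + 8)/(8u + 4) + 7/8| = 92/(8(8u + 4)) < 92/(8·8u) = (23/16)/u.
Thus |(-7u + 8)/(8u + 4) + 7/8| < ε whenever u > (23/16)/ε.
Take M = (23/16)/ε. If u > M then |(-7u + 8)/(8u + 4) + 7/8| < (23/16)/u < ε.

M = (23/16)/ε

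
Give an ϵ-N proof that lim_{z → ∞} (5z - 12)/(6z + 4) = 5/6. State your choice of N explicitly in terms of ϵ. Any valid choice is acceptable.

Suppose ϵ > 0. We seek N > 0 such that z > N implies |(5z - 12)/(6z + 4) − (5/6)| < ϵ.
(5z - 12)/(6z + 4) − (5/6) = (6(5z - 12) − 5(6z + 4)) / (6(6z + 4)) = -92/(6(6z + 4)).
For z > 0 we have 6z + 4 > 6z, so |(5z - 12)/(6z + 4) − (5/6)| = 92/(6(6z + 4)) < 92/(6·6z) = (23/9)/z.
Thus |(5z - 12)/(6z + 4) − (5/6)| < ϵ whenever z > (23/9)/ϵ.
Take N = (23/9)/ϵ. If z > N then |(5z - 12)/(6z + 4) − (5/6)| < (23/9)/z < ϵ.

N = (23/9)/ϵ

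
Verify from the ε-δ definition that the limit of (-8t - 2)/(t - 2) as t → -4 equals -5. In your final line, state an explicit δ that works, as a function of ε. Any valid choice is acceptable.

δ = min(3, ε)

Let ε > 0. We want δ > 0 with 0 < |t + 4| < δ ⇒ |(-8t - 2)/(t - 2) + 5| < ε.
Combining over a common denominator, (-8t - 2)/(t - 2) + 5 = [(-8t - 2)·(-6) − 30·(t - 2)] / [(-6)·(t - 2)] = 18(t + 4) / ((-6)(t - 2)).
So |(-8t - 2)/(t - 2) + 5| = 18|t + 4| / (6·|t − 2|).
Require δ ≤ 3, so |t − 2| ≥ |-6| − |t + 4| > 6 − 3 = 3.
Hence |(-8t - 2)/(t - 2) + 5| < 18|t + 4|/(6·3) = |t + 4|, which is < ε once |t + 4| < ε.
Take δ = min(3, ε). Then 0 < |t + 4| < δ forces both bounds, so |(-8t - 2)/(t - 2) + 5| < ε.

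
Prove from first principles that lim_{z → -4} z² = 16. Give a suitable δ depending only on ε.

δ = min(1, ε/9)

Let ε > 0 be given. We seek δ > 0 with 0 < |z + 4| < δ ⇒ |z² − 16| < ε.
Factor: z² − 16 = (z + 4)(z - 4), so |z² − 16| = |z + 4|·|z - 4|.
Restrict δ ≤ 1. Then |z + 4| < 1 gives |z| < 5, so by the triangle inequality |z - 4| ≤ 5 + 4 = 9.
Hence |z² − 16| ≤ 9|z + 4|, which is < ε once |z + 4| < ε/9.
Take δ = min(1, ε/9). If 0 < |z + 4| < δ then both bounds hold and |z² − 16| ≤ 9|z + 4| < 9·(ε/9) = ε.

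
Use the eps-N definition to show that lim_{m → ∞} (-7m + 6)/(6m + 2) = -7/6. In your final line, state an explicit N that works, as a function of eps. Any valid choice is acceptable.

N = (25/18)/eps

Let eps > 0. For m ≥ 1, |(-7m + 6)/(6m + 2) + 7/6| = |50|/(6(6m + 2)) = 50/(6(6m + 2)).
Since 6m + 2 ≥ 6m for m ≥ 1, this is ≤ 50/(6·6m) = (25/18)/m.
So |(-7m + 6)/(6m + 2) + 7/6| < eps whenever m > (25/18)/eps.
Take N = (25/18)/eps. If m > N then |(-7m + 6)/(6m + 2) + 7/6| ≤ (25/18)/m < eps.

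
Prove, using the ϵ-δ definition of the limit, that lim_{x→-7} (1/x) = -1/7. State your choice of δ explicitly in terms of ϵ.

δ = min(7/2, (49/2)ϵ)

Fix ϵ > 0. We seek δ > 0 such that 0 < |x + 7| < δ implies |1/x + 1/7| < ϵ.
|1/x + 1/7| = |-7 − x|/(7·|x|) = |x + 7|/(7|x|).
Restrict δ ≤ 7/2. Then |x + 7| < 7/2 gives |x| > 7/2, so 7|x| > 49/2.
Then |1/x + 1/7| < |x + 7|/(49/2), which is < ϵ when |x + 7| < (49/2)ϵ.
Take δ = min(7/2, (49/2)ϵ). Then 0 < |x + 7| < δ gives both |x + 7| < 7/2 and |x + 7| < (49/2)ϵ, so |1/x + 1/7| < ϵ.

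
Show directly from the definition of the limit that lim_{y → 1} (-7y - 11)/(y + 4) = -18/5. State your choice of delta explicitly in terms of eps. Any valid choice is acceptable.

delta = min(5/2, (25/34)eps)

Fix eps > 0. We want delta > 0 with 0 < |y − 1| < delta ⇒ |(-7y - 11)/(y + 4) + 18/5| < eps.
Combining over a common denominator, (-7y - 11)/(y + 4) + 18/5 = [(-7y - 11)·5 − (-18)·(y + 4)] / [5·(y + 4)] = -17(y − 1) / (5(y + 4)).
So |(-7y - 11)/(y + 4) + 18/5| = 17|y − 1| / (5·|y + 4|).
Restrict delta ≤ 5/2. Then |y − 1| < 5/2 gives |y + 4| = |(y − 1) + 5| ≥ 5 − 5/2 = 5/2.
Hence |(-7y - 11)/(y + 4) + 18/5| < 17|y − 1|/(5·(5/2)) = (34/25)|y − 1|, which is < eps once |y − 1| < (25/34)eps.
Take delta = min(5/2, (25/34)eps). Then 0 < |y − 1| < delta forces both bounds, so |(-7y - 11)/(y + 4) + 18/5| < eps.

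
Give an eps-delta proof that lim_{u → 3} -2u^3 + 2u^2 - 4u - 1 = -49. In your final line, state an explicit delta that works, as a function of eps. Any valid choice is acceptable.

delta = min(1, eps/64)

Let eps > 0 be given. We want delta > 0 such that 0 < |u − 3| < delta implies |(-2u^3 + 2u^2 - 4u - 1) + 49| < eps.
(-2u^3 + 2u^2 - 4u - 1) + 49 = -2u^3 + 2u^2 - 4u + 48 = (u − 3)(-2u^2 - 4u - 16).
So |(-2u^3 + 2u^2 - 4u - 1) + 49| = |u − 3|·|-2u^2 - 4u - 16|.
Require delta ≤ 1. Then |u − 3| < 1 gives |u| < 4, and by the triangle inequality |-2u^2 - 4u - 16| ≤ 2·4^2 + 4·4 + 16 = 64.
Hence |(-2u^3 + 2u^2 - 4u - 1) + 49| ≤ 64|u − 3| < eps provided |u − 3| < eps/64.
Choosing delta = min(1, eps/64) ensures both conditions, hence |(-2u^3 + 2u^2 - 4u - 1) + 49| < eps.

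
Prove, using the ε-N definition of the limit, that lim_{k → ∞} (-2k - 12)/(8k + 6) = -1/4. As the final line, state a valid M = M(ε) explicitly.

M = (21/16)/ε

Let ε > 0. For k ≥ 1, |(-2k - 12)/(8k + 6) + 1/4| = |-84|/(8(8k + 6)) = 84/(8(8k + 6)).
Since 8k + 6 ≥ 8k for k ≥ 1, this is ≤ 84/(8·8k) = (21/16)/k.
So |(-2k - 12)/(8k + 6) + 1/4| < ε whenever k > (21/16)/ε.
Take M = (21/16)/ε. If k > M then |(-2k - 12)/(8k + 6) + 1/4| ≤ (21/16)/k < ε.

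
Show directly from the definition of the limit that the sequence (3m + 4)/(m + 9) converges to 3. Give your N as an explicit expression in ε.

Let ε > 0 be given. For m ≥ 1, |(3m + 4)/(m + 9) − 3| = |-23|/((m + 9)) = 23/((m + 9)).
Since m + 9 ≥ m for m ≥ 1, this is ≤ 23/(m) = 23/m.
So |(3m + 4)/(m + 9) − 3| < ε whenever m > 23/ε.
Take N = 23/ε. If m > N then |(3m + 4)/(m + 9) − 3| ≤ 23/m < ε.

N = 23/ε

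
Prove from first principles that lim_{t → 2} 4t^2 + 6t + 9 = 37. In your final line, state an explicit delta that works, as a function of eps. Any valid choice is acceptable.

delta = min(2, eps/30)

Let eps > 0 be given. We want delta > 0 such that 0 < |t − 2| < delta implies |(4t^2 + 6t + 9) − 37| < eps.
(4t^2 + 6t + 9) − 37 = 4t^2 + 6t - 28 = (t − 2)(4t + 14).
So |(4t^2 + 6t + 9) − 37| = |t − 2|·|4t + 14|.
Require delta ≤ 2. Then |t − 2| < 2 gives |t| < 4, and by the triangle inequality |4t + 14| ≤ 4·4 + 14 = 30.
Hence |(4t^2 + 6t + 9) − 37| ≤ 30|t − 2| < eps provided |t − 2| < eps/30.
Choosing delta = min(2, eps/30) ensures both conditions, hence |(4t^2 + 6t + 9) − 37| < eps.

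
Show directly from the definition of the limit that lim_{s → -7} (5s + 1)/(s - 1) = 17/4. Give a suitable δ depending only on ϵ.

δ = min(4, (16/3)ϵ)

Let ϵ > 0 be given. We want δ > 0 with 0 < |s + 7| < δ ⇒ |(5s + 1)/(s - 1) − (17/4)| < ϵ.
Combining over a common denominator, (5s + 1)/(s - 1) − (17/4) = [(5s + 1)·(-8) − (-34)·(s - 1)] / [(-8)·(s - 1)] = -6(s + 7) / ((-8)(s - 1)).
So |(5s + 1)/(s - 1) − (17/4)| = 6|s + 7| / (8·|s − 1|).
Require δ ≤ 4, so |s − 1| ≥ |-8| − |s + 7| > 8 − 4 = 4.
Hence |(5s + 1)/(s - 1) − (17/4)| < 6|s + 7|/(8·4) = (3/16)|s + 7|, which is < ϵ once |s + 7| < (16/3)ϵ.
Take δ = min(4, (16/3)ϵ). Then 0 < |s + 7| < δ forces both bounds, so |(5s + 1)/(s - 1) − (17/4)| < ϵ.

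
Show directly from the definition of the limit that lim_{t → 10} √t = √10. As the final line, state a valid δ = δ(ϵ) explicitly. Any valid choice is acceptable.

δ = min(10, √10·ϵ)

Let ϵ > 0 be given. We want δ > 0 such that 0 < |t − 10| < δ implies |√t − √10| < ϵ.
Multiplying by the conjugate, |√t − √10| = |t − 10|/(√t + √10).
Restrict δ ≤ 10 so that |t − 10| < 10 forces t > 0, and then √t + √10 > √10.
Hence |√t − √10| < |t − 10|/√10, which is < ϵ once |t − 10| < √10·ϵ.
Take δ = min(10, √10·ϵ). If 0 < |t − 10| < δ then t > 0 and |√t − √10| < |t − 10|/√10 < ϵ.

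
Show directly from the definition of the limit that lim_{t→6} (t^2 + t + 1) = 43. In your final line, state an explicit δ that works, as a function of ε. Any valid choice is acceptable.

δ = min(2, ε/15)

Fix ε > 0. We want δ > 0 such that 0 < |t − 6| < δ implies |(t^2 + t + 1) − 43| < ε.
(t^2 + t + 1) − 43 = t^2 + t - 42 = (t − 6)(t + 7).
So |(t^2 + t + 1) − 43| = |t − 6|·|t + 7|.
Require δ ≤ 2. Then |t − 6| < 2 gives |t| < 8, and by the triangle inequality |t + 7| ≤ 8 + 7 = 15.
Hence |(t^2 + t + 1) − 43| ≤ 15|t − 6| < ε provided |t − 6| < ε/15.
Choosing δ = min(2, ε/15) ensures both conditions, hence |(t^2 + t + 1) − 43| < ε.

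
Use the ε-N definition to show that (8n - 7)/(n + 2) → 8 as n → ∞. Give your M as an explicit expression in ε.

M = 23/ε

Let ε > 0. For n ≥ 1, |(8n - 7)/(n + 2) − 8| = |-23|/((n + 2)) = 23/((n + 2)).
Since n + 2 ≥ n for n ≥ 1, this is ≤ 23/(n) = 23/n.
So |(8n - 7)/(n + 2) − 8| < ε whenever n > 23/ε.
Take M = 23/ε. If n > M then |(8n - 7)/(n + 2) − 8| ≤ 23/n < ε.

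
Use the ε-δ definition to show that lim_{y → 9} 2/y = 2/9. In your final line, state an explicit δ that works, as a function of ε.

δ = min(9/2, (81/4)ε)

Fix ε > 0. We seek δ > 0 such that 0 < |y − 9| < δ implies |2/y − (2/9)| < ε.
|2/y − (2/9)| = 2·|9 − y|/(9·|y|) = 2|y − 9|/(9|y|).
Restrict δ ≤ 9/2. Then |y − 9| < 9/2 gives |y| > 9/2, so 9|y| > 81/2.
Then |2/y − (2/9)| < 2|y − 9|/(81/2), which is < ε when |y − 9| < (81/4)ε.
Take δ = min(9/2, (81/4)ε). Then 0 < |y − 9| < δ gives both |y − 9| < 9/2 and |y − 9| < (81/4)ε, so |2/y − (2/9)| < ε.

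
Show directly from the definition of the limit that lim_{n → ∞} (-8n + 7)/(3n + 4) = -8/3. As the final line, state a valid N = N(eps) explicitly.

Let eps > 0 be given. For n ≥ 1, |(-8n + 7)/(3n + 4) + 8/3| = |53|/(3(3n + 4)) = 53/(3(3n + 4)).
Since 3n + 4 ≥ 3n for n ≥ 1, this is ≤ 53/(3·3n) = (53/9)/n.
So |(-8n + 7)/(3n + 4) + 8/3| < eps whenever n > (53/9)/eps.
Take N = (53/9)/eps. If n > N then |(-8n + 7)/(3n + 4) + 8/3| ≤ (53/9)/n < eps.

N = (53/9)/eps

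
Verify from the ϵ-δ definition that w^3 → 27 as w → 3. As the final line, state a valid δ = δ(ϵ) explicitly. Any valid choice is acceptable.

Fix ϵ > 0. We seek δ > 0 with 0 < |w − 3| < δ ⇒ |w^3 − 27| < ϵ.
Factor: w^3 − 27 = (w − 3)(w^2 + 3w + 9), so |w^3 − 27| = |w − 3|·|w^2 + 3w + 9|.
Restrict δ ≤ 1. Then |w − 3| < 1 gives |w| < 4, so by the triangle inequality |w^2 + 3w + 9| ≤ 4^2 + 3·4 + 9 = 37.
Hence |w^3 − 27| ≤ 37|w − 3|, which is < ϵ once |w − 3| < ϵ/37.
Take δ = min(1, ϵ/37). If 0 < |w − 3| < δ then both bounds hold and |w^3 − 27| ≤ 37|w − 3| < 37·(ϵ/37) = ϵ.

δ = min(1, ϵ/37)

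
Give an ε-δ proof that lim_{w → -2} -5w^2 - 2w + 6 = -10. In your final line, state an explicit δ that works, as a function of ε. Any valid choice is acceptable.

Let ε > 0 be given. We want δ > 0 such that 0 < |w + 2| < δ implies |(-5w^2 - 2w + 6) + 10| < ε.
(-5w^2 - 2w + 6) + 10 = -5w^2 - 2w + 16 = (w + 2)(-5w + 8).
So |(-5w^2 - 2w + 6) + 10| = |w + 2|·|-5w + 8|.
Assume first that |w + 2| < 1, so |w| < 3. Then |-5w + 8| ≤ 5·3 + 8 = 23.
Hence |(-5w^2 - 2w + 6) + 10| ≤ 23|w + 2| < ε provided |w + 2| < ε/23.
Choosing δ = min(1, ε/23) ensures both conditions, hence |(-5w^2 - 2w + 6) + 10| < ε.

δ = min(1, ε/23)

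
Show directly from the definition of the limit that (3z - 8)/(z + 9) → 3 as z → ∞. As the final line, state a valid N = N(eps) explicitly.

N = 35/eps

Let eps > 0. We seek N > 0 such that z > N implies |(3z - 8)/(z + 9) − 3| < eps.
(3z - 8)/(z + 9) − 3 = ((3z - 8) − 3(z + 9)) / ((z + 9)) = -35/((z + 9)).
For z > 0 we have z + 9 > z, so |(3z - 8)/(z + 9) − 3| = 35/((z + 9)) < 35/(z) = 35/z.
Thus |(3z - 8)/(z + 9) − 3| < eps whenever z > 35/eps.
Take N = 35/eps. If z > N then |(3z - 8)/(z + 9) − 3| < 35/z < eps.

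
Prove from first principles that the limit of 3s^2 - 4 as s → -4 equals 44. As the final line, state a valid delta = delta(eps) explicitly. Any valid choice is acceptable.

delta = min(1, eps/27)

Let eps > 0. We want delta > 0 such that 0 < |s + 4| < delta implies |(3s^2 - 4) − 44| < eps.
(3s^2 - 4) − 44 = 3s^2 - 48 = (s + 4)(3s - 12).
So |(3s^2 - 4) − 44| = |s + 4|·|3s - 12|.
Require delta ≤ 1. Then |s + 4| < 1 gives |s| < 5, and by the triangle inequality |3s - 12| ≤ 3·5 + 12 = 27.
Hence |(3s^2 - 4) − 44| ≤ 27|s + 4| < eps provided |s + 4| < eps/27.
Take delta = min(1, eps/27). Then 0 < |s + 4| < delta gives both |s + 4| < 1 and |s + 4| < eps/27, so |(3s^2 - 4) − 44| < eps.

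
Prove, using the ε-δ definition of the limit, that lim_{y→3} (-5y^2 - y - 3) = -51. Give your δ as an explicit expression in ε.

δ = min(2, ε/41)

Let ε > 0 be given. We want δ > 0 such that 0 < |y − 3| < δ implies |(-5y^2 - y - 3) + 51| < ε.
(-5y^2 - y - 3) + 51 = -5y^2 - y + 48 = (y − 3)(-5y - 16).
So |(-5y^2 - y - 3) + 51| = |y − 3|·|-5y - 16|.
Assume first that |y − 3| < 2, so |y| < 5. Then |-5y - 16| ≤ 5·5 + 16 = 41.
Hence |(-5y^2 - y - 3) + 51| ≤ 41|y − 3| < ε provided |y − 3| < ε/41.
Choosing δ = min(2, ε/41) ensures both conditions, hence |(-5y^2 - y - 3) + 51| < ε.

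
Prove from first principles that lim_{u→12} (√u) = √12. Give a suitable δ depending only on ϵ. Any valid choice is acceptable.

Let ϵ > 0 be given. We want δ > 0 such that 0 < |u − 12| < δ implies |√u − √12| < ϵ.
Rationalise: √u − √12 = (u − 12)/(√u + √12), so |√u − √12| = |u − 12|/(√u + √12).
Restrict δ ≤ 12 so that |u − 12| < 12 forces u > 0, and then √u + √12 > √12.
Hence |√u − √12| < |u − 12|/√12, which is < ϵ once |u − 12| < √12·ϵ.
Take δ = min(12, √12·ϵ). If 0 < |u − 12| < δ then u > 0 and |√u − √12| < |u − 12|/√12 < ϵ.

δ = min(12, √12·ϵ)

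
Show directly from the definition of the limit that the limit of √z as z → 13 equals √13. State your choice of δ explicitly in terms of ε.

δ = min(13, √13·ε)

Suppose ε > 0. We want δ > 0 such that 0 < |z − 13| < δ implies |√z − √13| < ε.
Multiplying by the conjugate, |√z − √13| = |z − 13|/(√z + √13).
Restrict δ ≤ 13 so that |z − 13| < 13 forces z > 0, and then √z + √13 > √13.
Hence |√z − √13| < |z − 13|/√13, which is < ε once |z − 13| < √13·ε.
Take δ = min(13, √13·ε). If 0 < |z − 13| < δ then z > 0 and |√z − √13| < |z − 13|/√13 < ε.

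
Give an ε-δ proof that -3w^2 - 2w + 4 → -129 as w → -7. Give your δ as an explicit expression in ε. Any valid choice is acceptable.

Let ε > 0. We want δ > 0 such that 0 < |w + 7| < δ implies |(-3w^2 - 2w + 4) + 129| < ε.
(-3w^2 - 2w + 4) + 129 = -3w^2 - 2w + 133 = (w + 7)(-3w + 19).
So |(-3w^2 - 2w + 4) + 129| = |w + 7|·|-3w + 19|.
Require δ ≤ 1. Then |w + 7| < 1 gives |w| < 8, and by the triangle inequality |-3w + 19| ≤ 3·8 + 19 = 43.
Hence |(-3w^2 - 2w + 4) + 129| ≤ 43|w + 7| < ε provided |w + 7| < ε/43.
Take δ = min(1, ε/43). Then 0 < |w + 7| < δ gives both |w + 7| < 1 and |w + 7| < ε/43, so |(-3w^2 - 2w + 4) + 129| < ε.

δ = min(1, ε/43)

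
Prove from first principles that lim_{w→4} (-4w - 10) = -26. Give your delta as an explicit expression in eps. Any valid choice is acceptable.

delta = eps/4

Fix eps > 0. We need delta > 0 so that 0 < |w − 4| < delta implies |(-4w - 10) + 26| < eps.
|(-4w - 10) + 26| = |-4w + 16| = 4|w − 4|.
So 4|w − 4| < eps exactly when |w − 4| < eps/4.
Choosing delta = eps/4 gives |(-4w - 10) + 26| = 4|w − 4| < eps whenever |w − 4| < delta.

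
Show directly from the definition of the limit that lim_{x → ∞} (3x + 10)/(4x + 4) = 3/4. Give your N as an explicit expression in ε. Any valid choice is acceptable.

Let ε > 0 be given. We seek N > 0 such that x > N implies |(3x + 10)/(4x + 4) − (3/4)| < ε.
(3x + 10)/(4x + 4) − (3/4) = (4(3x + 10) − 3(4x + 4)) / (4(4x + 4)) = 28/(4(4x + 4)).
For x > 0 we have 4x + 4 > 4x, so |(3x + 10)/(4x + 4) − (3/4)| = 28/(4(4x + 4)) < 28/(4·4x) = (7/4)/x.
Thus |(3x + 10)/(4x + 4) − (3/4)| < ε whenever x > (7/4)/ε.
Take N = (7/4)/ε. If x > N then |(3x + 10)/(4x + 4) − (3/4)| < (7/4)/x < ε.

N = (7/4)/ε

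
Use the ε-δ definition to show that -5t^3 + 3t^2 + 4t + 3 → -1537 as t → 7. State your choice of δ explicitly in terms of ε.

δ = min(1, ε/796)

Suppose ε > 0. We want δ > 0 such that 0 < |t − 7| < δ implies |(-5t^3 + 3t^2 + 4t + 3) + 1537| < ε.
(-5t^3 + 3t^2 + 4t + 3) + 1537 = -5t^3 + 3t^2 + 4t + 1540 = (t − 7)(-5t^2 - 32t - 220).
So |(-5t^3 + 3t^2 + 4t + 3) + 1537| = |t − 7|·|-5t^2 - 32t - 220|.
Assume first that |t − 7| < 1, so |t| < 8. Then |-5t^2 - 32t - 220| ≤ 5·8^2 + 32·8 + 220 = 796.
Hence |(-5t^3 + 3t^2 + 4t + 3) + 1537| ≤ 796|t − 7| < ε provided |t − 7| < ε/796.
Choosing δ = min(1, ε/796) ensures both conditions, hence |(-5t^3 + 3t^2 + 4t + 3) + 1537| < ε.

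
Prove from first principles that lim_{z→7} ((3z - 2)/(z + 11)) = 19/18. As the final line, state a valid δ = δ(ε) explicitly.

Let ε > 0 be given. We want δ > 0 with 0 < |z − 7| < δ ⇒ |(3z - 2)/(z + 11) − (19/18)| < ε.
Combining over a common denominator, (3z - 2)/(z + 11) − (19/18) = [(3z - 2)·18 − 19·(z + 11)] / [18·(z + 11)] = 35(z − 7) / (18(z + 11)).
So |(3z - 2)/(z + 11) − (19/18)| = 35|z − 7| / (18·|z + 11|).
Restrict δ ≤ 9. Then |z − 7| < 9 gives |z + 11| = |(z − 7) + 18| ≥ 18 − 9 = 9.
Hence |(3z - 2)/(z + 11) − (19/18)| < 35|z − 7|/(18·9) = (35/162)|z − 7|, which is < ε once |z − 7| < (162/35)ε.
Take δ = min(9, (162/35)ε). Then 0 < |z − 7| < δ forces both bounds, so |(3z - 2)/(z + 11) − (19/18)| < ε.

δ = min(9, (162/35)ε)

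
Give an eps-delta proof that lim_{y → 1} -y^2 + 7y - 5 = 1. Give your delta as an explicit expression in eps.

Fix eps > 0. We want delta > 0 such that 0 < |y − 1| < delta implies |(-y^2 + 7y - 5) − 1| < eps.
(-y^2 + 7y - 5) − 1 = -y^2 + 7y - 6 = (y − 1)(-y + 6).
So |(-y^2 + 7y - 5) − 1| = |y − 1|·|-y + 6|.
Require delta ≤ 2. Then |y − 1| < 2 gives |y| < 3, and by the triangle inequality |-y + 6| ≤ 3 + 6 = 9.
Hence |(-y^2 + 7y - 5) − 1| ≤ 9|y − 1| < eps provided |y − 1| < eps/9.
Choosing delta = min(2, eps/9) ensures both conditions, hence |(-y^2 + 7y - 5) − 1| < eps.

delta = min(2, eps/9)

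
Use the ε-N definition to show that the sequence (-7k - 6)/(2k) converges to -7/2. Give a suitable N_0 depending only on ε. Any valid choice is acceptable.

N_0 = 3/ε

Suppose ε > 0. For k ≥ 1, |(-7k - 6)/(2k) + 7/2| = |-12|/(2(2k)) = 12/(2(2k)).
Since 2k ≥ 2k for k ≥ 1, this is ≤ 12/(2·2k) = 3/k.
So |(-7k - 6)/(2k) + 7/2| < ε whenever k > 3/ε.
Take N_0 = 3/ε. If k > N_0 then |(-7k - 6)/(2k) + 7/2| ≤ 3/k < ε.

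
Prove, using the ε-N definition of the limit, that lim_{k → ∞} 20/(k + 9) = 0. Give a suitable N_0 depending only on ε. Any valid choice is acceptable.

Fix ε > 0. For k ≥ 1, |20/(k + 9) − 0| = 20/(k + 9) ≤ 20/k.
We need 20/k < ε, i.e. k > 20/ε.
Take N_0 = 20/ε. If k > N_0 then |20/(k + 9)| ≤ 20/k < ε.

N_0 = 20/ε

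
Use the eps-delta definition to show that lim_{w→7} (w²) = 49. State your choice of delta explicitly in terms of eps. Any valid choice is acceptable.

Let eps > 0 be given. We seek delta > 0 with 0 < |w − 7| < delta ⇒ |w² − 49| < eps.
Factor: w² − 49 = (w − 7)(w + 7), so |w² − 49| = |w − 7|·|w + 7|.
Impose delta ≤ 2 so that |w| < 9; then |w + 7| ≤ 16.
Hence |w² − 49| ≤ 16|w − 7|, which is < eps once |w − 7| < eps/16.
Take delta = min(2, eps/16). If 0 < |w − 7| < delta then both bounds hold and |w² − 49| ≤ 16|w − 7| < 16·(eps/16) = eps.

delta = min(2, eps/16)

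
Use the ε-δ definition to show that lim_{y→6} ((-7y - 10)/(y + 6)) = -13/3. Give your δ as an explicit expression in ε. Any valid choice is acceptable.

δ = min(6, (9/4)ε)

Fix ε > 0. We want δ > 0 with 0 < |y − 6| < δ ⇒ |(-7y - 10)/(y + 6) + 13/3| < ε.
Combining over a common denominator, (-7y - 10)/(y + 6) + 13/3 = [(-7y - 10)·12 − (-52)·(y + 6)] / [12·(y + 6)] = -32(y − 6) / (12(y + 6)).
So |(-7y - 10)/(y + 6) + 13/3| = 32|y − 6| / (12·|y + 6|).
Restrict δ ≤ 6. Then |y − 6| < 6 gives |y + 6| = |(y − 6) + 12| ≥ 12 − 6 = 6.
Hence |(-7y - 10)/(y + 6) + 13/3| < 32|y − 6|/(12·6) = (4/9)|y − 6|, which is < ε once |y − 6| < (9/4)ε.
Take δ = min(6, (9/4)ε). Then 0 < |y − 6| < δ forces both bounds, so |(-7y - 10)/(y + 6) + 13/3| < ε.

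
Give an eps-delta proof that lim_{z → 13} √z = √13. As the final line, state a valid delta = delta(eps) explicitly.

Suppose eps > 0. We want delta > 0 such that 0 < |z − 13| < delta implies |√z − √13| < eps.
Multiplying by the conjugate, |√z − √13| = |z − 13|/(√z + √13).
Restrict delta ≤ 13 so that |z − 13| < 13 forces z > 0, and then √z + √13 > √13.
Hence |√z − √13| < |z − 13|/√13, which is < eps once |z − 13| < √13·eps.
Take delta = min(13, √13·eps). If 0 < |z − 13| < delta then z > 0 and |√z − √13| < |z − 13|/√13 < eps.

delta = min(13, √13·eps)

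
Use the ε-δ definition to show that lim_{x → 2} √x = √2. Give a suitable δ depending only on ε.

Let ε > 0. We want δ > 0 such that 0 < |x − 2| < δ implies |√x − √2| < ε.
Rationalise: √x − √2 = (x − 2)/(√x + √2), so |√x − √2| = |x − 2|/(√x + √2).
Restrict δ ≤ 2 so that |x − 2| < 2 forces x > 0, and then √x + √2 > √2.
Hence |√x − √2| < |x − 2|/√2, which is < ε once |x − 2| < √2·ε.
Take δ = min(2, √2·ε). If 0 < |x − 2| < δ then x > 0 and |√x − √2| < |x − 2|/√2 < ε.

δ = min(2, √2·ε)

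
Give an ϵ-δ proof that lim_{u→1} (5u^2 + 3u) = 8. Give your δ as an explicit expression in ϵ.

Suppose ϵ > 0. We want δ > 0 such that 0 < |u − 1| < δ implies |(5u^2 + 3u) − 8| < ϵ.
(5u^2 + 3u) − 8 = 5u^2 + 3u - 8 = (u − 1)(5u + 8).
So |(5u^2 + 3u) − 8| = |u − 1|·|5u + 8|.
Assume first that |u − 1| < 1, so |u| < 2. Then |5u + 8| ≤ 5·2 + 8 = 18.
Hence |(5u^2 + 3u) − 8| ≤ 18|u − 1| < ϵ provided |u − 1| < ϵ/18.
Take δ = min(1, ϵ/18). Then 0 < |u − 1| < δ gives both |u − 1| < 1 and |u − 1| < ϵ/18, so |(5u^2 + 3u) − 8| < ϵ.

δ = min(1, ϵ/18)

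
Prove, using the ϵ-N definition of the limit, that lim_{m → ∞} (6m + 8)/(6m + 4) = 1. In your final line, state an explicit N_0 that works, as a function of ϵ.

Let ϵ > 0 be given. For m ≥ 1, |(6m + 8)/(6m + 4) − 1| = |24|/(6(6m + 4)) = 24/(6(6m + 4)).
Since 6m + 4 ≥ 6m for m ≥ 1, this is ≤ 24/(6·6m) = (2/3)/m.
So |(6m + 8)/(6m + 4) − 1| < ϵ whenever m > (2/3)/ϵ.
Take N_0 = (2/3)/ϵ. If m > N_0 then |(6m + 8)/(6m + 4) − 1| ≤ (2/3)/m < ϵ.

N_0 = (2/3)/ϵ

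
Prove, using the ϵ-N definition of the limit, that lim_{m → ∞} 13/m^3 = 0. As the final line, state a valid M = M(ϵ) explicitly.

M = (13/ϵ)^{1/3}

Let ϵ > 0 be given. For m ≥ 1, |13/m^3 − 0| = 13/m^3.
13/m^3 < ϵ ⇔ m^3 > 13/ϵ ⇔ m > (13/ϵ)^{1/3}.
Take M = (13/ϵ)^{1/3}. Then m > M implies 13/m^3 < ϵ.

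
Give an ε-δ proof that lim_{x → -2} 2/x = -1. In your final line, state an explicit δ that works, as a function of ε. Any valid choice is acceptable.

δ = min(1, ε)

Suppose ε > 0. We seek δ > 0 such that 0 < |x + 2| < δ implies |2/x + 1| < ε.
|2/x + 1| = 2·|-2 − x|/(2·|x|) = 2|x + 2|/(2|x|).
Restrict δ ≤ 1. Then |x + 2| < 1 gives |x| > 1, so 2|x| > 2.
Then |2/x + 1| < 2|x + 2|/2, which is < ε when |x + 2| < ε.
Take δ = min(1, ε). Then 0 < |x + 2| < δ gives both |x + 2| < 1 and |x + 2| < ε, so |2/x + 1| < ε.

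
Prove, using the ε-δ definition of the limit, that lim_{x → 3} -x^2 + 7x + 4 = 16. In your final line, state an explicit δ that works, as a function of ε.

Let ε > 0 be given. We want δ > 0 such that 0 < |x − 3| < δ implies |(-x^2 + 7x + 4) − 16| < ε.
(-x^2 + 7x + 4) − 16 = -x^2 + 7x - 12 = (x − 3)(-x + 4).
So |(-x^2 + 7x + 4) − 16| = |x − 3|·|-x + 4|.
Assume first that |x − 3| < 2, so |x| < 5. Then |-x + 4| ≤ 5 + 4 = 9.
Hence |(-x^2 + 7x + 4) − 16| ≤ 9|x − 3| < ε provided |x − 3| < ε/9.
Choosing δ = min(2, ε/9) ensures both conditions, hence |(-x^2 + 7x + 4) − 16| < ε.

δ = min(2, ε/9)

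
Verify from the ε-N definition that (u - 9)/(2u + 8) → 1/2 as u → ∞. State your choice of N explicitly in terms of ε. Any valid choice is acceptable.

N = (13/2)/ε

Let ε > 0 be given. We seek N > 0 such that u > N implies |(u - 9)/(2u + 8) − (1/2)| < ε.
(u - 9)/(2u + 8) − (1/2) = (2(u - 9) − (2u + 8)) / (2(2u + 8)) = -26/(2(2u + 8)).
For u > 0 we have 2u + 8 > 2u, so |(u - 9)/(2u + 8) − (1/2)| = 26/(2(2u + 8)) < 26/(2·2u) = (13/2)/u.
Thus |(u - 9)/(2u + 8) − (1/2)| < ε whenever u > (13/2)/ε.
Take N = (13/2)/ε. If u > N then |(u - 9)/(2u + 8) − (1/2)| < (13/2)/u < ε.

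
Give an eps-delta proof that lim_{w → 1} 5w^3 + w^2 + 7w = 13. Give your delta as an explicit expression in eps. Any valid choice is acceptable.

Fix eps > 0. We want delta > 0 such that 0 < |w − 1| < delta implies |(5w^3 + w^2 + 7w) − 13| < eps.
(5w^3 + w^2 + 7w) − 13 = 5w^3 + w^2 + 7w - 13 = (w − 1)(5w^2 + 6w + 13).
So |(5w^3 + w^2 + 7w) − 13| = |w − 1|·|5w^2 + 6w + 13|.
Assume first that |w − 1| < 2, so |w| < 3. Then |5w^2 + 6w + 13| ≤ 5·3^2 + 6·3 + 13 = 76.
Hence |(5w^3 + w^2 + 7w) − 13| ≤ 76|w − 1| < eps provided |w − 1| < eps/76.
Take delta = min(2, eps/76). Then 0 < |w − 1| < delta gives both |w − 1| < 2 and |w − 1| < eps/76, so |(5w^3 + w^2 + 7w) − 13| < eps.

delta = min(2, eps/76)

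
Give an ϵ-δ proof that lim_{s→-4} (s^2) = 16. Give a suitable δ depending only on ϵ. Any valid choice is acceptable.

Let ϵ > 0 be given. We seek δ > 0 with 0 < |s + 4| < δ ⇒ |s^2 − 16| < ϵ.
Factor: s^2 − 16 = (s + 4)(s - 4), so |s^2 − 16| = |s + 4|·|s - 4|.
Impose δ ≤ 2 so that |s| < 6; then |s - 4| ≤ 10.
Hence |s^2 − 16| ≤ 10|s + 4|, which is < ϵ once |s + 4| < ϵ/10.
Take δ = min(2, ϵ/10). If 0 < |s + 4| < δ then both bounds hold and |s^2 − 16| ≤ 10|s + 4| < 10·(ϵ/10) = ϵ.

δ = min(2, ϵ/10)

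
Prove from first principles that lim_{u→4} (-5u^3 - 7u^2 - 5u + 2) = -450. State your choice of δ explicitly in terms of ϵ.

δ = min(1, ϵ/373)

Suppose ϵ > 0. We want δ > 0 such that 0 < |u − 4| < δ implies |(-5u^3 - 7u^2 - 5u + 2) + 450| < ϵ.
(-5u^3 - 7u^2 - 5u + 2) + 450 = -5u^3 - 7u^2 - 5u + 452 = (u − 4)(-5u^2 - 27u - 113).
So |(-5u^3 - 7u^2 - 5u + 2) + 450| = |u − 4|·|-5u^2 - 27u - 113|.
Require δ ≤ 1. Then |u − 4| < 1 gives |u| < 5, and by the triangle inequality |-5u^2 - 27u - 113| ≤ 5·5^2 + 27·5 + 113 = 373.
Hence |(-5u^3 - 7u^2 - 5u + 2) + 450| ≤ 373|u − 4| < ϵ provided |u − 4| < ϵ/373.
Take δ = min(1, ϵ/373). Then 0 < |u − 4| < δ gives both |u − 4| < 1 and |u − 4| < ϵ/373, so |(-5u^3 - 7u^2 - 5u + 2) + 450| < ϵ.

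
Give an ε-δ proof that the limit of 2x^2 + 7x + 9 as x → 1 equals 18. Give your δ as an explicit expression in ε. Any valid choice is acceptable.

δ = min(1, ε/13)

Let ε > 0. We want δ > 0 such that 0 < |x − 1| < δ implies |(2x^2 + 7x + 9) − 18| < ε.
(2x^2 + 7x + 9) − 18 = 2x^2 + 7x - 9 = (x − 1)(2x + 9).
So |(2x^2 + 7x + 9) − 18| = |x − 1|·|2x + 9|.
Assume first that |x − 1| < 1, so |x| < 2. Then |2x + 9| ≤ 2·2 + 9 = 13.
Hence |(2x^2 + 7x + 9) − 18| ≤ 13|x − 1| < ε provided |x − 1| < ε/13.
Take δ = min(1, ε/13). Then 0 < |x − 1| < δ gives both |x − 1| < 1 and |x − 1| < ε/13, so |(2x^2 + 7x + 9) − 18| < ε.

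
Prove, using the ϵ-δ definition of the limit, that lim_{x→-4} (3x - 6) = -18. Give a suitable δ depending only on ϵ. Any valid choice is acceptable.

δ = ϵ/3

Let ϵ > 0 be given. We need δ > 0 so that 0 < |x + 4| < δ implies |(3x - 6) + 18| < ϵ.
Since (3x - 6) + 18 = 3(x + 4), we have |(3x - 6) + 18| = 3|x + 4|.
Thus it suffices that |x + 4| < ϵ/3.
Take δ = ϵ/3. If 0 < |x + 4| < δ then |(3x - 6) + 18| = 3|x + 4| < 3·(ϵ/3) = ϵ.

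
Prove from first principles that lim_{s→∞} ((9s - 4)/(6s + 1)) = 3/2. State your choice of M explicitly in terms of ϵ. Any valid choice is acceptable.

M = (11/12)/ϵ

Let ϵ > 0 be given. We seek M > 0 such that s > M implies |(9s - 4)/(6s + 1) − (3/2)| < ϵ.
(9s - 4)/(6s + 1) − (3/2) = (6(9s - 4) − 9(6s + 1)) / (6(6s + 1)) = -33/(6(6s + 1)).
For s > 0 we have 6s + 1 > 6s, so |(9s - 4)/(6s + 1) − (3/2)| = 33/(6(6s + 1)) < 33/(6·6s) = (11/12)/s.
Thus |(9s - 4)/(6s + 1) − (3/2)| < ϵ whenever s > (11/12)/ϵ.
Take M = (11/12)/ϵ. If s > M then |(9s - 4)/(6s + 1) − (3/2)| < (11/12)/s < ϵ.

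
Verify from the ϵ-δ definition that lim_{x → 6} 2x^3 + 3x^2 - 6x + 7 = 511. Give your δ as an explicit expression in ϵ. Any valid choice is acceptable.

δ = min(1, ϵ/287)

Let ϵ > 0. We want δ > 0 such that 0 < |x − 6| < δ implies |(2x^3 + 3x^2 - 6x + 7) − 511| < ϵ.
(2x^3 + 3x^2 - 6x + 7) − 511 = 2x^3 + 3x^2 - 6x - 504 = (x − 6)(2x^2 + 15x + 84).
So |(2x^3 + 3x^2 - 6x + 7) − 511| = |x − 6|·|2x^2 + 15x + 84|.
Assume first that |x − 6| < 1, so |x| < 7. Then |2x^2 + 15x + 84| ≤ 2·7^2 + 15·7 + 84 = 287.
Hence |(2x^3 + 3x^2 - 6x + 7) − 511| ≤ 287|x − 6| < ϵ provided |x − 6| < ϵ/287.
Choosing δ = min(1, ϵ/287) ensures both conditions, hence |(2x^3 + 3x^2 - 6x + 7) − 511| < ϵ.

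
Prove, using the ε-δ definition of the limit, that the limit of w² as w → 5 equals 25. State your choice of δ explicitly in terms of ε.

Suppose ε > 0. We seek δ > 0 with 0 < |w − 5| < δ ⇒ |w² − 25| < ε.
Factor: w² − 25 = (w − 5)(w + 5), so |w² − 25| = |w − 5|·|w + 5|.
Restrict δ ≤ 1. Then |w − 5| < 1 gives |w| < 6, so by the triangle inequality |w + 5| ≤ 6 + 5 = 11.
Hence |w² − 25| ≤ 11|w − 5|, which is < ε once |w − 5| < ε/11.
Take δ = min(1, ε/11). If 0 < |w − 5| < δ then both bounds hold and |w² − 25| ≤ 11|w − 5| < 11·(ε/11) = ε.

δ = min(1, ε/11)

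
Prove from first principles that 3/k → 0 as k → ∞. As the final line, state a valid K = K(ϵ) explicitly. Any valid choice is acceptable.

Let ϵ > 0. For k ≥ 1, |3/k − 0| = 3/(k) ≤ 3/k.
We need 3/k < ϵ, i.e. k > 3/ϵ.
Take K = 3/ϵ. If k > K then |3/k| ≤ 3/k < ϵ.

K = 3/ϵ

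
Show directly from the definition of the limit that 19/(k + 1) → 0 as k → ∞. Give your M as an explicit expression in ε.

Let ε > 0. For k ≥ 1, |19/(k + 1) − 0| = 19/(k + 1) ≤ 19/k.
We need 19/k < ε, i.e. k > 19/ε.
Take M = 19/ε. If k > M then |19/(k + 1)| ≤ 19/k < ε.

M = 19/ε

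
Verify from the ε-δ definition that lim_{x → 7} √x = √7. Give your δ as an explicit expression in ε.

Let ε > 0. We want δ > 0 such that 0 < |x − 7| < δ implies |√x − √7| < ε.
Rationalise: √x − √7 = (x − 7)/(√x + √7), so |√x − √7| = |x − 7|/(√x + √7).
Restrict δ ≤ 7 so that |x − 7| < 7 forces x > 0, and then √x + √7 > √7.
Hence |√x − √7| < |x − 7|/√7, which is < ε once |x − 7| < √7·ε.
Take δ = min(7, √7·ε). If 0 < |x − 7| < δ then x > 0 and |√x − √7| < |x − 7|/√7 < ε.

δ = min(7, √7·ε)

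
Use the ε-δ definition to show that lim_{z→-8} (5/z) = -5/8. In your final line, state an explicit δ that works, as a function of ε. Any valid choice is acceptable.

δ = min(4, (32/5)ε)

Let ε > 0. We seek δ > 0 such that 0 < |z + 8| < δ implies |5/z + 5/8| < ε.
|5/z + 5/8| = 5·|-8 − z|/(8·|z|) = 5|z + 8|/(8|z|).
Restrict δ ≤ 4. Then |z + 8| < 4 gives |z| > 4, so 8|z| > 32.
Then |5/z + 5/8| < 5|z + 8|/32, which is < ε when |z + 8| < (32/5)ε.
Take δ = min(4, (32/5)ε). Then 0 < |z + 8| < δ gives both |z + 8| < 4 and |z + 8| < (32/5)ε, so |5/z + 5/8| < ε.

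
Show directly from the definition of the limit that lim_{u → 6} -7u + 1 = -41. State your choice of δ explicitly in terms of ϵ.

Suppose ϵ > 0. We need δ > 0 so that 0 < |u − 6| < δ implies |(-7u + 1) + 41| < ϵ.
Since (-7u + 1) + 41 = -7(u − 6), we have |(-7u + 1) + 41| = 7|u − 6|.
So 7|u − 6| < ϵ exactly when |u − 6| < ϵ/7.
Take δ = ϵ/7. If 0 < |u − 6| < δ then |(-7u + 1) + 41| = 7|u − 6| < 7·(ϵ/7) = ϵ.

δ = ϵ/7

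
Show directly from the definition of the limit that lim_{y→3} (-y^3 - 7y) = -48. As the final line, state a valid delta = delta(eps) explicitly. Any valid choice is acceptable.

Let eps > 0 be given. We want delta > 0 such that 0 < |y − 3| < delta implies |(-y^3 - 7y) + 48| < eps.
(-y^3 - 7y) + 48 = -y^3 - 7y + 48 = (y − 3)(-y^2 - 3y - 16).
So |(-y^3 - 7y) + 48| = |y − 3|·|-y^2 - 3y - 16|.
Require delta ≤ 2. Then |y − 3| < 2 gives |y| < 5, and by the triangle inequality |-y^2 - 3y - 16| ≤ 5^2 + 3·5 + 16 = 56.
Hence |(-y^3 - 7y) + 48| ≤ 56|y − 3| < eps provided |y − 3| < eps/56.
Choosing delta = min(2, eps/56) ensures both conditions, hence |(-y^3 - 7y) + 48| < eps.

delta = min(2, eps/56)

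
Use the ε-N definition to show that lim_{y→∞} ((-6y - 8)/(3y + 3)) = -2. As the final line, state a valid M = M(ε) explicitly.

M = (2/3)/ε

Let ε > 0 be given. We seek M > 0 such that y > M implies |(-6y - 8)/(3y + 3) + 2| < ε.
(-6y - 8)/(3y + 3) + 2 = (3(-6y - 8) − (-6)(3y + 3)) / (3(3y + 3)) = -6/(3(3y + 3)).
For y > 0 we have 3y + 3 > 3y, so |(-6y - 8)/(3y + 3) + 2| = 6/(3(3y + 3)) < 6/(3·3y) = (2/3)/y.
Thus |(-6y - 8)/(3y + 3) + 2| < ε whenever y > (2/3)/ε.
Take M = (2/3)/ε. If y > M then |(-6y - 8)/(3y + 3) + 2| < (2/3)/y < ε.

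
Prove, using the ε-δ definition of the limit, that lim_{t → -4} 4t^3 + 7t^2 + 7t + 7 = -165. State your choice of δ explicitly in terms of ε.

Let ε > 0 be given. We want δ > 0 such that 0 < |t + 4| < δ implies |(4t^3 + 7t^2 + 7t + 7) + 165| < ε.
(4t^3 + 7t^2 + 7t + 7) + 165 = 4t^3 + 7t^2 + 7t + 172 = (t + 4)(4t^2 - 9t + 43).
So |(4t^3 + 7t^2 + 7t + 7) + 165| = |t + 4|·|4t^2 - 9t + 43|.
Assume first that |t + 4| < 1, so |t| < 5. Then |4t^2 - 9t + 43| ≤ 4·5^2 + 9·5 + 43 = 188.
Hence |(4t^3 + 7t^2 + 7t + 7) + 165| ≤ 188|t + 4| < ε provided |t + 4| < ε/188.
Choosing δ = min(1, ε/188) ensures both conditions, hence |(4t^3 + 7t^2 + 7t + 7) + 165| < ε.

δ = min(1, ε/188)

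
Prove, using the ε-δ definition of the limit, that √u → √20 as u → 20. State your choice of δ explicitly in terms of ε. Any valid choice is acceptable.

Let ε > 0 be given. We want δ > 0 such that 0 < |u − 20| < δ implies |√u − √20| < ε.
Multiplying by the conjugate, |√u − √20| = |u − 20|/(√u + √20).
Restrict δ ≤ 20 so that |u − 20| < 20 forces u > 0, and then √u + √20 > √20.
Hence |√u − √20| < |u − 20|/√20, which is < ε once |u − 20| < √20·ε.
Take δ = min(20, √20·ε). If 0 < |u − 20| < δ then u > 0 and |√u − √20| < |u − 20|/√20 < ε.

δ = min(20, √20·ε)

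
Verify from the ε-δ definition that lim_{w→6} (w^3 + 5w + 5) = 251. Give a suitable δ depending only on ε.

Let ε > 0. We want δ > 0 such that 0 < |w − 6| < δ implies |(w^3 + 5w + 5) − 251| < ε.
(w^3 + 5w + 5) − 251 = w^3 + 5w - 246 = (w − 6)(w^2 + 6w + 41).
So |(w^3 + 5w + 5) − 251| = |w − 6|·|w^2 + 6w + 41|.
Require δ ≤ 2. Then |w − 6| < 2 gives |w| < 8, and by the triangle inequality |w^2 + 6w + 41| ≤ 8^2 + 6·8 + 41 = 153.
Hence |(w^3 + 5w + 5) − 251| ≤ 153|w − 6| < ε provided |w − 6| < ε/153.
Take δ = min(2, ε/153). Then 0 < |w − 6| < δ gives both |w − 6| < 2 and |w − 6| < ε/153, so |(w^3 + 5w + 5) − 251| < ε.

δ = min(2, ε/153)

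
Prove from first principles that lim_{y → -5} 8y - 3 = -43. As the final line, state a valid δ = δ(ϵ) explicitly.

δ = ϵ/8

Fix ϵ > 0. We need δ > 0 so that 0 < |y + 5| < δ implies |(8y - 3) + 43| < ϵ.
Since (8y - 3) + 43 = 8(y + 5), we have |(8y - 3) + 43| = 8|y + 5|.
So 8|y + 5| < ϵ exactly when |y + 5| < ϵ/8.
Choosing δ = ϵ/8 gives |(8y - 3) + 43| = 8|y + 5| < ϵ whenever |y + 5| < δ.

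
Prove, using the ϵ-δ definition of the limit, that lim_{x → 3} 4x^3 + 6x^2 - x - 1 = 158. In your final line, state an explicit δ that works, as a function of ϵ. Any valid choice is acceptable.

δ = min(1, ϵ/189)

Let ϵ > 0. We want δ > 0 such that 0 < |x − 3| < δ implies |(4x^3 + 6x^2 - x - 1) − 158| < ϵ.
(4x^3 + 6x^2 - x - 1) − 158 = 4x^3 + 6x^2 - x - 159 = (x − 3)(4x^2 + 18x + 53).
So |(4x^3 + 6x^2 - x - 1) − 158| = |x − 3|·|4x^2 + 18x + 53|.
Assume first that |x − 3| < 1, so |x| < 4. Then |4x^2 + 18x + 53| ≤ 4·4^2 + 18·4 + 53 = 189.
Hence |(4x^3 + 6x^2 - x - 1) − 158| ≤ 189|x − 3| < ϵ provided |x − 3| < ϵ/189.
Take δ = min(1, ϵ/189). Then 0 < |x − 3| < δ gives both |x − 3| < 1 and |x − 3| < ϵ/189, so |(4x^3 + 6x^2 - x - 1) − 158| < ϵ.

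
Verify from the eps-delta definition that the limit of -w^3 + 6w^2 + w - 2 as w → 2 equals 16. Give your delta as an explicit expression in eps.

Let eps > 0. We want delta > 0 such that 0 < |w − 2| < delta implies |(-w^3 + 6w^2 + w - 2) − 16| < eps.
(-w^3 + 6w^2 + w - 2) − 16 = -w^3 + 6w^2 + w - 18 = (w − 2)(-w^2 + 4w + 9).
So |(-w^3 + 6w^2 + w - 2) − 16| = |w − 2|·|-w^2 + 4w + 9|.
Assume first that |w − 2| < 1, so |w| < 3. Then |-w^2 + 4w + 9| ≤ 3^2 + 4·3 + 9 = 30.
Hence |(-w^3 + 6w^2 + w - 2) − 16| ≤ 30|w − 2| < eps provided |w − 2| < eps/30.
Take delta = min(1, eps/30). Then 0 < |w − 2| < delta gives both |w − 2| < 1 and |w − 2| < eps/30, so |(-w^3 + 6w^2 + w - 2) − 16| < eps.

delta = min(1, eps/30)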